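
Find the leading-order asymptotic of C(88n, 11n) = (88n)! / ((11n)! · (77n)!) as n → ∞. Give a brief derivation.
C(88n, 11n) ~ (16777216/823543)^(11n) · sqrt(4/(7π·11n))

Write N = 11n. Apply Stirling to each factorial:
  (8N)! ~ sqrt(2π·8N) · (8N/e)^(8N),
  N! ~ sqrt(2π N) · (N/e)^N,
  (7N)! ~ sqrt(2π·7N) · (7N/e)^(7N).
The exponential factors combine to (8N)^(8N) / (N^N · (7N)^(7N)) = 8^(8N)/7^(7N) = (8^8/7^7)^N = (16777216/823543)^N.
The square-root prefactors combine to sqrt(2π·8N) / (sqrt(2π N)·sqrt(2π·7N)) = sqrt(8 / (2π·7·N)) = sqrt(4/(7π·11n)).
Substituting N = 11n: C(88n, 11n) ~ (16777216/823543)^(11n) · sqrt(4/(7π·11n)).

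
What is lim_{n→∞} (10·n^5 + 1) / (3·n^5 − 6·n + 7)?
lim = 10/3

For large n the leading n^5 terms dominate both numerator and denominator. Dividing top and bottom by n^5, every other term tends to 0, leaving 10/3.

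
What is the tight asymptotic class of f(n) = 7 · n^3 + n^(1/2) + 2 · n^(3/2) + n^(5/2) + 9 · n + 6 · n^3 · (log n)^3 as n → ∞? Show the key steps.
f(n) ∈ Θ(n^3 · (log n)^3)

Compare the terms by growth order. For large n, n^a · (log n)^b dominates n^a' · (log n)^b' iff a > a', or (a = a' and b > b'). Ranking the 6 terms shows the dominant one is 6 · n^3 · (log n)^3. Hence f(n) ∈ Θ(n^3 · (log n)^3).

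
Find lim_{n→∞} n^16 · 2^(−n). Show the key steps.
lim = 0

Exponentials with base > 1 dominate every fixed polynomial: for any fixed c, n^c / 2^n → 0 as n → ∞ (e.g. by the ratio test, or by writing 2^n = e^(n ln 2) and noting e^(n ln 2) / n^c → ∞). Hence n^16 · 2^(−n) = n^16 / 2^n → 0.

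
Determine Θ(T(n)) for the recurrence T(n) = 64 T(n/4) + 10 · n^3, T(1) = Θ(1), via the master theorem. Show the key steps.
T(n) = Θ(n^3 log n)

log_4 64 = 3, and f(n) = 10 · n^3 = Θ(n^(log_4 64)). This is Case 2 of the master theorem: T(n) = Θ(f(n) · log n) = Θ(n^3 log n).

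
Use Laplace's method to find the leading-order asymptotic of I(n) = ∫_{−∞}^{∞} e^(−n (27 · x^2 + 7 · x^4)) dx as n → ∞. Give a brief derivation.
I(n) ~ sqrt(π/(27n))

φ(x) = 27 · x^2 + 7 · x^4 has its unique global minimum at x* = 0 (since φ'(x) = 54x + 28x^3 = 0 only at x = 0 for real x with both coefficients positive, and φ → ∞ as |x| → ∞). At x* = 0, φ(0) = 0 and φ''(0) = 54. Laplace's method then gives
  I(n) ~ sqrt(2π / (n · φ''(0))) · e^(−n φ(0)) = sqrt(2π / (54n)) = sqrt(π/(27n)).
The 7 · x^4 term contributes only at subleading order (an O(1/n) relative correction).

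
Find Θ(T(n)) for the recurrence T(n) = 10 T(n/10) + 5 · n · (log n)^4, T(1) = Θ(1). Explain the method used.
T(n) = Θ(n · (log n)^5)

Here log_10 10 = 1 and f(n) = 5 · n · (log n)^4 = Θ(n^(log_10 10) · (log n)^4). This is the extended Case 2 of the master theorem (f matches the critical exponent up to log factors), giving T(n) = Θ(n^(log_10 10) · (log n)^(4+1)) = Θ(n · (log n)^5).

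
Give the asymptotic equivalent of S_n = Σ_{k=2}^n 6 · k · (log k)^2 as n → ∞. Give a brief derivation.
S_n ~ 3 · n^2 · (log n)^2

By integral comparison, S_n = ∫_1^n 6 · x · (log x)^2 dx + O(n · (log n)^2). For the integral, the leading term of ∫_1^n x^1 (log x)^2 dx is n^2/2 · (log n)^2 (by repeated integration by parts; each step lowers the log-exponent and produces a relatively O(1/log n) correction). Hence S_n ~ 3 · n^2 · (log n)^2.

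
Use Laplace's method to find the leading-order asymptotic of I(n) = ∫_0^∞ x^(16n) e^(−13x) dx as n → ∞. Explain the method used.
I(n) ~ (sqrt(2π·16n) / 13) · (16n/(13e))^(16n)

Write the integrand as exp(16n ln x − 13x) and set f(x) = 16n ln x − 13x. Then f'(x) = 16n/x − 13 = 0 at x* = 16n/13, and f''(x*) = −16n/x*^2 = −13^2/(16n). Laplace's method (interior maximum) gives
  I(n) ~ e^(f(x*)) · sqrt(2π / |f''(x*)|)
        = exp(16n ln(16n/13) − 16n) · sqrt(2π · 16n / 13^2)
        = (16n/13)^(16n) e^(−16n) · sqrt(2π·16n) / 13
        = (sqrt(2π·16n) / 13) · (16n/(13e))^(16n).
This matches Γ(16n+1)/13^(16n+1) with Stirling applied to Γ.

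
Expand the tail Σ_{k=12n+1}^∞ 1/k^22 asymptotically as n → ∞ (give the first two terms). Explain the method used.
Σ_{k>12n} 1/k^22 = 1/(21 · (12n)^21) − 1/(2 · (12n)^22) + O(1/(12n)^23)

Compare to the integral: ∫_{12n}^∞ x^(−22) dx = [−x^(−21)/21]_{12n}^∞ = 1/((22−1)·(12n)^21). The Euler-Maclaurin correction adds −f(12n)/2 = −1/(2·(12n)^22). Euler-Maclaurin then gives
  Σ_{k>12n} 1/k^22 = ∫_{12n}^∞ dx/x^22 − 1/(2·(12n)^22) + O(1/(12n)^23).
(Equivalently this is ζ(22) − Σ_{k≤12n} 1/k^22.)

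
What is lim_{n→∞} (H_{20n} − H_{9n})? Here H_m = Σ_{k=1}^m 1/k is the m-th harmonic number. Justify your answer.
lim = ln(20/9)

Euler-Maclaurin gives H_m = ln m + γ + 1/(2m) + O(1/m^2). The γ and O(1/m) terms cancel in the difference:
  H_{20n} − H_{9n} = ln(20n) − ln(9n) + O(1/n) = ln(20/9) + O(1/n).
Hence the limit is ln(20/9).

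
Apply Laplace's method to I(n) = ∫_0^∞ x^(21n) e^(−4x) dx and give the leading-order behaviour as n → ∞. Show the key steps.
I(n) ~ (sqrt(2π·21n) / 4) · (21n/(4e))^(21n)

Write the integrand as exp(21n ln x − 4x) and set f(x) = 21n ln x − 4x. Then f'(x) = 21n/x − 4 = 0 at x* = 21n/4, and f''(x*) = −21n/x*^2 = −4^2/(21n). Laplace's method (interior maximum) gives
  I(n) ~ e^(f(x*)) · sqrt(2π / |f''(x*)|)
        = exp(21n ln(21n/4) − 21n) · sqrt(2π · 21n / 4^2)
        = (21n/4)^(21n) e^(−21n) · sqrt(2π·21n) / 4
        = (sqrt(2π·21n) / 4) · (21n/(4e))^(21n).
This matches Γ(21n+1)/4^(21n+1) with Stirling applied to Γ.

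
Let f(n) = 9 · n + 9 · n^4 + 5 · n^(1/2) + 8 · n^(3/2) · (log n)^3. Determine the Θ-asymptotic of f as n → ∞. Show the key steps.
f(n) ∈ Θ(n^4)

Compare the terms by growth order. For large n, n^a · (log n)^b dominates n^a' · (log n)^b' iff a > a', or (a = a' and b > b'). Ranking the 4 terms shows the dominant one is 9 · n^4. Hence f(n) ∈ Θ(n^4).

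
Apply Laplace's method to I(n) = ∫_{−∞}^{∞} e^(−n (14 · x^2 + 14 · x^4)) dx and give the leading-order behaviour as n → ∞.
I(n) ~ sqrt(π/(14n))

φ(x) = 14 · x^2 + 14 · x^4 has its unique global minimum at x* = 0 (since φ'(x) = 28x + 56x^3 = 0 only at x = 0 for real x with both coefficients positive, and φ → ∞ as |x| → ∞). At x* = 0, φ(0) = 0 and φ''(0) = 28. Laplace's method then gives
  I(n) ~ sqrt(2π / (n · φ''(0))) · e^(−n φ(0)) = sqrt(2π / (28n)) = sqrt(π/(14n)).
The 14 · x^4 term contributes only at subleading order (an O(1/n) relative correction).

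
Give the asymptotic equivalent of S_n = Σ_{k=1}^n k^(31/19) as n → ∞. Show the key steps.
S_n ~ (19/50) · n^(50/19)

Integral comparison: Σ_{k=1}^n k^(31/19) = ∫_0^n x^(31/19) dx + O(n^(31/19)). The integral is n^(1 + 31/19) / (1 + 31/19) = n^((31+19)/19) / ((31+19)/19) = (19/50) · n^(50/19).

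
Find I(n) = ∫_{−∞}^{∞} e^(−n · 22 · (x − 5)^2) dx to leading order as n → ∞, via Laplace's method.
I(n) = sqrt(π/(22n))

Here φ(x) = 22 · (x − 5)^2 has its unique minimum at x* = 5 with φ(x*) = 0 and φ''(x*) = 44. Laplace's method gives
  I(n) ~ e^(−n φ(x*)) · sqrt(2π / (n · φ''(x*))) = sqrt(2π / (44n)) = sqrt(π/(22n)).
This is exact: substituting u = (x − 5)·sqrt(22n) gives I(n) = (1/sqrt(22n)) ∫_{−∞}^{∞} e^(−u^2) du = sqrt(π/(22n)).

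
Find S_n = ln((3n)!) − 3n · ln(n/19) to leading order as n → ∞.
S_n ~ 3n · (ln 57 − 1) + O(ln n)

Stirling: ln((3n)!) = 3n ln(3n) − 3n + O(ln n).
  S_n = 3n ln(3n) − 3n − 3n ln(n/19) + O(ln n)
      = 3n ln(3n) − 3n ln n + 3n ln 19 − 3n + O(ln n)
      = 3n ln 3 + 3n ln 19 − 3n + O(ln n)
      = 3n (ln 57 − 1) + O(ln n).
Numerically ln(57) − 1 ≈ 3.0431.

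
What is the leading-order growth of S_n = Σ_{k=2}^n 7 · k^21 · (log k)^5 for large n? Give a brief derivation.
S_n ~ 7 · n^22 · (log n)^5 / 22

By integral comparison, S_n = ∫_1^n 7 · x^21 · (log x)^5 dx + O(n^21 · (log n)^5). For the integral, the leading term of ∫_1^n x^21 (log x)^5 dx is n^22/22 · (log n)^5 (by repeated integration by parts; each step lowers the log-exponent and produces a relatively O(1/log n) correction). Hence S_n ~ 7 · n^22 · (log n)^5 / 22.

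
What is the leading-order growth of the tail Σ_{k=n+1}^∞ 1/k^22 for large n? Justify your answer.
Σ_{k>n} 1/k^22 ~ 1/(21 · n^21)

Compare to the integral: ∫_{n}^∞ x^(−22) dx = [−x^(−21)/21]_{n}^∞ = 1/((22−1)·n^21). Euler-Maclaurin then gives
  Σ_{k>n} 1/k^22 = ∫_{n}^∞ dx/x^22 − 1/(2·n^22) + O(1/n^23).
(Equivalently this is ζ(22) − Σ_{k≤n} 1/k^22.)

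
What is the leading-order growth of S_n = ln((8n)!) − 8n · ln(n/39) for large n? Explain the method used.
S_n ~ 8n · (ln 312 − 1) + O(ln n)

Stirling: ln((8n)!) = 8n ln(8n) − 8n + O(ln n).
  S_n = 8n ln(8n) − 8n − 8n ln(n/39) + O(ln n)
      = 8n ln(8n) − 8n ln n + 8n ln 39 − 8n + O(ln n)
      = 8n ln 8 + 8n ln 39 − 8n + O(ln n)
      = 8n (ln 312 − 1) + O(ln n).
Numerically ln(312) − 1 ≈ 4.7430.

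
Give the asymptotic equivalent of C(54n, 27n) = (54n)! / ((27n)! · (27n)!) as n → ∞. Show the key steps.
C(54n, 27n) ~ (4)^(27n) · sqrt(1/(π·27n))

Write N = 27n. Apply Stirling to each factorial:
  (2N)! ~ sqrt(2π·2N) · (2N/e)^(2N),
  N! ~ sqrt(2π N) · (N/e)^N,
  (1N)! ~ sqrt(2π·1N) · (1N/e)^(1N).
The exponential factors combine to (2N)^(2N) / (N^N · (1N)^(1N)) = 2^(2N)/1^(1N) = (2^2/1^1)^N = (4)^N.
The square-root prefactors combine to sqrt(2π·2N) / (sqrt(2π N)·sqrt(2π·1N)) = sqrt(2 / (2π·1·N)) = sqrt(1/(π·27n)).
Substituting N = 27n: C(54n, 27n) ~ (4)^(27n) · sqrt(1/(π·27n)).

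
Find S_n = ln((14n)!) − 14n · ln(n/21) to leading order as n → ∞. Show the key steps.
S_n ~ 14n · (ln 294 − 1) + O(ln n)

Stirling: ln((14n)!) = 14n ln(14n) − 14n + O(ln n).
  S_n = 14n ln(14n) − 14n − 14n ln(n/21) + O(ln n)
      = 14n ln(14n) − 14n ln n + 14n ln 21 − 14n + O(ln n)
      = 14n ln 14 + 14n ln 21 − 14n + O(ln n)
      = 14n (ln 294 − 1) + O(ln n).
Numerically ln(294) − 1 ≈ 4.6836.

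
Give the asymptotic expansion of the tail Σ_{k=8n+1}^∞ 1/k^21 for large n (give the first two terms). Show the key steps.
Σ_{k>8n} 1/k^21 = 1/(20 · (8n)^20) − 1/(2 · (8n)^21) + O(1/(8n)^22)

Compare to the integral: ∫_{8n}^∞ x^(−21) dx = [−x^(−20)/20]_{8n}^∞ = 1/((21−1)·(8n)^20). The Euler-Maclaurin correction adds −f(8n)/2 = −1/(2·(8n)^21). Euler-Maclaurin then gives
  Σ_{k>8n} 1/k^21 = ∫_{8n}^∞ dx/x^21 − 1/(2·(8n)^21) + O(1/(8n)^22).
(Equivalently this is ζ(21) − Σ_{k≤8n} 1/k^21.)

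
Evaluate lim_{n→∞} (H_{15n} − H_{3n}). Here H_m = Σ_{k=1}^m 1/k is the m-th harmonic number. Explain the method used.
lim = ln(15/3) = ln 5

Euler-Maclaurin gives H_m = ln m + γ + 1/(2m) + O(1/m^2). The γ and O(1/m) terms cancel in the difference:
  H_{15n} − H_{3n} = ln(15n) − ln(3n) + O(1/n) = ln(15/3) + O(1/n).
Hence the limit is ln(15/3) = ln 5.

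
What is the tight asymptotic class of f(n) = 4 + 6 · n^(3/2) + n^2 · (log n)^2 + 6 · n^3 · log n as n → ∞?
f(n) ∈ Θ(n^3 · log n)

Compare the terms by growth order. For large n, n^a · (log n)^b dominates n^a' · (log n)^b' iff a > a', or (a = a' and b > b'). Ranking the 4 terms shows the dominant one is 6 · n^3 · log n. Hence f(n) ∈ Θ(n^3 · log n).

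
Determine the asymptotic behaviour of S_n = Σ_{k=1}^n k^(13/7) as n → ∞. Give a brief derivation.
S_n ~ (7/20) · n^(20/7)

Integral comparison: Σ_{k=1}^n k^(13/7) = ∫_0^n x^(13/7) dx + O(n^(13/7)). The integral is n^(1 + 13/7) / (1 + 13/7) = n^((13+7)/7) / ((13+7)/7) = (7/20) · n^(20/7).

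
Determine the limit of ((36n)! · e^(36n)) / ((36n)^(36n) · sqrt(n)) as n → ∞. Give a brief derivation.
lim = sqrt(2π·36)

Stirling: (36n)! ~ sqrt(2π·36n) · (36n/e)^(36n). Hence
  (36n)! · e^(36n) / (36n)^(36n) ~ sqrt(2π·36n).
Dividing by sqrt(n): sqrt(2π·36n) / sqrt(n) = sqrt(2π·36) · n^((1−1)/2), so the limit is sqrt(2π·36).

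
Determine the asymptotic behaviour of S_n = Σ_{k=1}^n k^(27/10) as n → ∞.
S_n ~ (10/37) · n^(37/10)

Integral comparison: Σ_{k=1}^n k^(27/10) = ∫_0^n x^(27/10) dx + O(n^(27/10)). The integral is n^(1 + 27/10) / (1 + 27/10) = n^((27+10)/10) / ((27+10)/10) = (10/37) · n^(37/10).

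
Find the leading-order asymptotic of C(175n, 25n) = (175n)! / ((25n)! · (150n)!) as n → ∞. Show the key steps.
C(175n, 25n) ~ (823543/46656)^(25n) · sqrt(7/(12π·25n))

Write N = 25n. Apply Stirling to each factorial:
  (7N)! ~ sqrt(2π·7N) · (7N/e)^(7N),
  N! ~ sqrt(2π N) · (N/e)^N,
  (6N)! ~ sqrt(2π·6N) · (6N/e)^(6N).
The exponential factors combine to (7N)^(7N) / (N^N · (6N)^(6N)) = 7^(7N)/6^(6N) = (7^7/6^6)^N = (823543/46656)^N.
The square-root prefactors combine to sqrt(2π·7N) / (sqrt(2π N)·sqrt(2π·6N)) = sqrt(7 / (2π·6·N)) = sqrt(7/(12π·25n)).
Substituting N = 25n: C(175n, 25n) ~ (823543/46656)^(25n) · sqrt(7/(12π·25n)).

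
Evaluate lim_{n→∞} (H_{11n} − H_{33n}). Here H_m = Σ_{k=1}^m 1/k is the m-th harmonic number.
lim = ln(11/33) = −ln 3

Euler-Maclaurin gives H_m = ln m + γ + 1/(2m) + O(1/m^2). The γ and O(1/m) terms cancel in the difference:
  H_{11n} − H_{33n} = ln(11n) − ln(33n) + O(1/n) = ln(11/33) + O(1/n).
Hence the limit is ln(11/33) = −ln 3.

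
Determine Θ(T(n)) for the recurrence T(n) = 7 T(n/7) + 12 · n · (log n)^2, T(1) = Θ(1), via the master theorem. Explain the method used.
T(n) = Θ(n · (log n)^3)

Here log_7 7 = 1 and f(n) = 12 · n · (log n)^2 = Θ(n^(log_7 7) · (log n)^2). This is the extended Case 2 of the master theorem (f matches the critical exponent up to log factors), giving T(n) = Θ(n^(log_7 7) · (log n)^(2+1)) = Θ(n · (log n)^3).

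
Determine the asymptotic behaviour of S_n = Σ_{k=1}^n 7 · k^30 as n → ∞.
S_n ~ 7 · n^31 / 31

By integral comparison (Euler-Maclaurin), Σ_{k=1}^n 7 · k^30 = 7 · ∫_0^n x^30 dx + O(n^30) = 7 · n^31/31 + O(n^30). (Equivalently, Faulhaber's formula gives the same leading term.)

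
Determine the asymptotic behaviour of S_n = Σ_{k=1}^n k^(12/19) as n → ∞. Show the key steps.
S_n ~ (19/31) · n^(31/19)

Integral comparison: Σ_{k=1}^n k^(12/19) = ∫_0^n x^(12/19) dx + O(n^(12/19)). The integral is n^(1 + 12/19) / (1 + 12/19) = n^((12+19)/19) / ((12+19)/19) = (19/31) · n^(31/19).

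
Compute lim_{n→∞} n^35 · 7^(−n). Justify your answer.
lim = 0

Exponentials with base > 1 dominate every fixed polynomial: for any fixed c, n^c / 7^n → 0 as n → ∞ (e.g. by the ratio test, or by writing 7^n = e^(n ln 7) and noting e^(n ln 7) / n^c → ∞). Hence n^35 · 7^(−n) = n^35 / 7^n → 0.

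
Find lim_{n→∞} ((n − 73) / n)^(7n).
lim = e^(−511)

Rewrite as (1 − 73/n)^(7n). By the standard limit (1 + x/n)^n → e^x, we have (1 − 73/n)^n → e^(−73), and raising to the 7th power gives e^(−511).
More precisely, ln[(1 − 73/n)^(7n)] = 7n · ln(1 − 73/n) = 7n · (-73/n + O(1/n^2)) = -511 + O(1/n) → -511.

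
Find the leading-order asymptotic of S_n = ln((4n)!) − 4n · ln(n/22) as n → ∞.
S_n ~ 4n · (ln 88 − 1) + O(ln n)

Stirling: ln((4n)!) = 4n ln(4n) − 4n + O(ln n).
  S_n = 4n ln(4n) − 4n − 4n ln(n/22) + O(ln n)
      = 4n ln(4n) − 4n ln n + 4n ln 22 − 4n + O(ln n)
      = 4n ln 4 + 4n ln 22 − 4n + O(ln n)
      = 4n (ln 88 − 1) + O(ln n).
Numerically ln(88) − 1 ≈ 3.4773.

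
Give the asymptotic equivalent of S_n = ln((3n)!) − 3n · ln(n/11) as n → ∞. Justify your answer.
S_n ~ 3n · (ln 33 − 1) + O(ln n)

Stirling: ln((3n)!) = 3n ln(3n) − 3n + O(ln n).
  S_n = 3n ln(3n) − 3n − 3n ln(n/11) + O(ln n)
      = 3n ln(3n) − 3n ln n + 3n ln 11 − 3n + O(ln n)
      = 3n ln 3 + 3n ln 11 − 3n + O(ln n)
      = 3n (ln 33 − 1) + O(ln n).
Numerically ln(33) − 1 ≈ 2.4965.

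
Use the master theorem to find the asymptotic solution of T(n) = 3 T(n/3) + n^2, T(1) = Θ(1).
T(n) = Θ(n^2)

log_3 3 ≈ 1.000. f(n) = n^2 dominates n^(log_3 3) since 2 > 1.000, and the regularity condition a·f(n/b) = 3·(n/3)^2 = (3/9)·n^2 ≤ c·f(n) holds with c = 3/9 ≈ 0.333 < 1. So this is Case 3: T(n) = Θ(f(n)) = Θ(n^2).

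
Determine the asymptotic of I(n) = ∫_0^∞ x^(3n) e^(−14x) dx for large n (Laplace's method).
I(n) ~ (sqrt(2π·3n) / 14) · (3n/(14e))^(3n)

Write the integrand as exp(3n ln x − 14x) and set f(x) = 3n ln x − 14x. Then f'(x) = 3n/x − 14 = 0 at x* = 3n/14, and f''(x*) = −3n/x*^2 = −14^2/(3n). Laplace's method (interior maximum) gives
  I(n) ~ e^(f(x*)) · sqrt(2π / |f''(x*)|)
        = exp(3n ln(3n/14) − 3n) · sqrt(2π · 3n / 14^2)
        = (3n/14)^(3n) e^(−3n) · sqrt(2π·3n) / 14
        = (sqrt(2π·3n) / 14) · (3n/(14e))^(3n).
This matches Γ(3n+1)/14^(3n+1) with Stirling applied to Γ.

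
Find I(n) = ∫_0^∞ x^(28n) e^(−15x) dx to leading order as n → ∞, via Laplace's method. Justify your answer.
I(n) ~ (sqrt(2π·28n) / 15) · (28n/(15e))^(28n)

Write the integrand as exp(28n ln x − 15x) and set f(x) = 28n ln x − 15x. Then f'(x) = 28n/x − 15 = 0 at x* = 28n/15, and f''(x*) = −28n/x*^2 = −15^2/(28n). Laplace's method (interior maximum) gives
  I(n) ~ e^(f(x*)) · sqrt(2π / |f''(x*)|)
        = exp(28n ln(28n/15) − 28n) · sqrt(2π · 28n / 15^2)
        = (28n/15)^(28n) e^(−28n) · sqrt(2π·28n) / 15
        = (sqrt(2π·28n) / 15) · (28n/(15e))^(28n).
This matches Γ(28n+1)/15^(28n+1) with Stirling applied to Γ.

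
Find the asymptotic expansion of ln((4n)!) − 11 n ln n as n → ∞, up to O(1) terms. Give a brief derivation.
ln((4n)!) − 11 n ln n = −7 n ln n + 4(ln 4 − 1) n + (1/2) ln(2π·4n) + O(1/n)

Stirling: ln((4n)!) = 4n ln(4n) − 4n + (1/2) ln(2π·4n) + O(1/n).
Expand 4n ln(4n) = 4n (ln n + ln 4) = 4n ln n + 4n ln 4.
Subtract 11n ln n: leading term is (4 − 11) n ln n = −7 n ln n. The next term is 4n ln 4 − 4n = 4(ln 4 − 1) n. Then the (1/2) ln(2π·4n) correction.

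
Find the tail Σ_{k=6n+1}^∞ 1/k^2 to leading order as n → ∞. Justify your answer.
Σ_{k>6n} 1/k^2 ~ 1/(1 · (6n))

Compare to the integral: ∫_{6n}^∞ x^(−2) dx = [−x^(−1)/1]_{6n}^∞ = 1/((2−1)·(6n)). Euler-Maclaurin then gives
  Σ_{k>6n} 1/k^2 = ∫_{6n}^∞ dx/x^2 − 1/(2·(6n)^2) + O(1/(6n)^3).
(Equivalently this is ζ(2) − Σ_{k≤6n} 1/k^2.)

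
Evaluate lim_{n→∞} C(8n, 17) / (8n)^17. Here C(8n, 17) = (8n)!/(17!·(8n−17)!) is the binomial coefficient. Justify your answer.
lim = 1/17! = 1/355687428096000

With N = 8n → ∞: C(N, 17) / N^17 = [N(N−1)…(N−16)] / (17! · N^17) = (1/17!) · 1 · (1 − 1/(8n)) · … · (1 − 16/(8n)). Each factor → 1 as N → ∞, so the limit is 1/17! = 1/355687428096000.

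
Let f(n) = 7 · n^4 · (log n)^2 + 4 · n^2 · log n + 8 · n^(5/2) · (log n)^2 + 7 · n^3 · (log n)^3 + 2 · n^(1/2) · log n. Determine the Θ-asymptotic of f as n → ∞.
f(n) ∈ Θ(n^4 · (log n)^2)

Compare the terms by growth order. For large n, n^a · (log n)^b dominates n^a' · (log n)^b' iff a > a', or (a = a' and b > b'). Ranking the 5 terms shows the dominant one is 7 · n^4 · (log n)^2. Hence f(n) ∈ Θ(n^4 · (log n)^2).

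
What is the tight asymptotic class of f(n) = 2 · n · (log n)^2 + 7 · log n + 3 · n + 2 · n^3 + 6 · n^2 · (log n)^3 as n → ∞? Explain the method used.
f(n) ∈ Θ(n^3)

Compare the terms by growth order. For large n, n^a · (log n)^b dominates n^a' · (log n)^b' iff a > a', or (a = a' and b > b'). Ranking the 5 terms shows the dominant one is 2 · n^3. Hence f(n) ∈ Θ(n^3).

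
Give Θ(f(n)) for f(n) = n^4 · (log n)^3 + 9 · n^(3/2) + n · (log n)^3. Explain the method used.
f(n) ∈ Θ(n^4 · (log n)^3)

Compare the terms by growth order. For large n, n^a · (log n)^b dominates n^a' · (log n)^b' iff a > a', or (a = a' and b > b'). Ranking the 3 terms shows the dominant one is n^4 · (log n)^3. Hence f(n) ∈ Θ(n^4 · (log n)^3).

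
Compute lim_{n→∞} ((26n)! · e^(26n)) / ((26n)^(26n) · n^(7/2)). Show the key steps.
lim = 0

Stirling: (26n)! ~ sqrt(2π·26n) · (26n/e)^(26n). Hence
  (26n)! · e^(26n) / (26n)^(26n) ~ sqrt(2π·26n).
Dividing by n^(7/2): sqrt(2π·26n) / n^(7/2) = sqrt(2π·26) · n^((1−7)/2), so the expression behaves like sqrt(2π·26) · n^((1−7)/2) → 0.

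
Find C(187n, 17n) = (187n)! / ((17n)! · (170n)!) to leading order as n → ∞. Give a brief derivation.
C(187n, 17n) ~ (285311670611/10000000000)^(17n) · sqrt(11/(20π·17n))

Write N = 17n. Apply Stirling to each factorial:
  (11N)! ~ sqrt(2π·11N) · (11N/e)^(11N),
  N! ~ sqrt(2π N) · (N/e)^N,
  (10N)! ~ sqrt(2π·10N) · (10N/e)^(10N).
The exponential factors combine to (11N)^(11N) / (N^N · (10N)^(10N)) = 11^(11N)/10^(10N) = (11^11/10^10)^N = (285311670611/10000000000)^N.
The square-root prefactors combine to sqrt(2π·11N) / (sqrt(2π N)·sqrt(2π·10N)) = sqrt(11 / (2π·10·N)) = sqrt(11/(20π·17n)).
Substituting N = 17n: C(187n, 17n) ~ (285311670611/10000000000)^(17n) · sqrt(11/(20π·17n)).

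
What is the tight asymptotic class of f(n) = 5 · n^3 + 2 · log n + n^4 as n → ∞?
f(n) ∈ Θ(n^4)

Compare the terms by growth order. For large n, n^a · (log n)^b dominates n^a' · (log n)^b' iff a > a', or (a = a' and b > b'). Ranking the 3 terms shows the dominant one is n^4. Hence f(n) ∈ Θ(n^4).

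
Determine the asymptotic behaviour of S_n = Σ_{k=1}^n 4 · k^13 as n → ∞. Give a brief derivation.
S_n ~ 2 · n^14 / 7

By integral comparison (Euler-Maclaurin), Σ_{k=1}^n 4 · k^13 = 4 · ∫_0^n x^13 dx + O(n^13) = 4 · n^14/14 = 2 · n^14 / 7 + O(n^13). (Equivalently, Faulhaber's formula gives the same leading term.)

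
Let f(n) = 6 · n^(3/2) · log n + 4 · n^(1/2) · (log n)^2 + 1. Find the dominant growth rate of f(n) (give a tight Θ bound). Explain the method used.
f(n) ∈ Θ(n^(3/2) · log n)

Compare the terms by growth order. For large n, n^a · (log n)^b dominates n^a' · (log n)^b' iff a > a', or (a = a' and b > b'). Ranking the 3 terms shows the dominant one is 6 · n^(3/2) · log n. Hence f(n) ∈ Θ(n^(3/2) · log n).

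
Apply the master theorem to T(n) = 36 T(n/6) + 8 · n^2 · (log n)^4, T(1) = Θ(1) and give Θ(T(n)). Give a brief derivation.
T(n) = Θ(n^2 · (log n)^5)

Here log_6 36 = 2 and f(n) = 8 · n^2 · (log n)^4 = Θ(n^(log_6 36) · (log n)^4). This is the extended Case 2 of the master theorem (f matches the critical exponent up to log factors), giving T(n) = Θ(n^(log_6 36) · (log n)^(4+1)) = Θ(n^2 · (log n)^5).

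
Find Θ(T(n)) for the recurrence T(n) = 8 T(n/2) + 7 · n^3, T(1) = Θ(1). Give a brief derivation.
T(n) = Θ(n^3 log n)

log_2 8 = 3, and f(n) = 7 · n^3 = Θ(n^(log_2 8)). This is Case 2 of the master theorem: T(n) = Θ(f(n) · log n) = Θ(n^3 log n).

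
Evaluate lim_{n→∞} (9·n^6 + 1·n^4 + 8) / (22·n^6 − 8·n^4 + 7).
lim = 9/22

For large n the leading n^6 terms dominate both numerator and denominator. Dividing top and bottom by n^6, every other term tends to 0, leaving 9/22.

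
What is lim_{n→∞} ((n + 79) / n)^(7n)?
lim = e^553

Rewrite as (1 + 79/n)^(7n). By the standard limit (1 + x/n)^n → e^x, we have (1 + 79/n)^n → e^79, and raising to the 7th power gives e^553.
More precisely, ln[(1 + 79/n)^(7n)] = 7n · ln(1 + 79/n) = 7n · (79/n + O(1/n^2)) = 553 + O(1/n) → 553.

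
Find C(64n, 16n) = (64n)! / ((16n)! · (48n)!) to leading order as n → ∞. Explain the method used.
C(64n, 16n) ~ (256/27)^(16n) · sqrt(2/(3π·16n))

Write N = 16n. Apply Stirling to each factorial:
  (4N)! ~ sqrt(2π·4N) · (4N/e)^(4N),
  N! ~ sqrt(2π N) · (N/e)^N,
  (3N)! ~ sqrt(2π·3N) · (3N/e)^(3N).
The exponential factors combine to (4N)^(4N) / (N^N · (3N)^(3N)) = 4^(4N)/3^(3N) = (4^4/3^3)^N = (256/27)^N.
The square-root prefactors combine to sqrt(2π·4N) / (sqrt(2π N)·sqrt(2π·3N)) = sqrt(4 / (2π·3·N)) = sqrt(2/(3π·16n)).
Substituting N = 16n: C(64n, 16n) ~ (256/27)^(16n) · sqrt(2/(3π·16n)).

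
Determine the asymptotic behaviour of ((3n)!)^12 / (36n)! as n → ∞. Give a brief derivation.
((3n)!)^12/(36n)! ~ ((2π·3n)^(11/2) / sqrt(12)) · 12^(−12·3n)  →  0

Write N = 3n. Stirling: N! ~ sqrt(2π N)(N/e)^N and (12N)! ~ sqrt(2π·12N)·(12N/e)^(12N).
  (N!)^12/(12N)! ~ (2π N)^(12/2) (N/e)^(12N) / [sqrt(2π·12N) (12N/e)^(12N)]
     = (2π N)^(12/2) / sqrt(2π·12N) · (N/(12N))^(12N)
     = (2π N)^((12−1)/2) / sqrt(12) · 12^(−12N).
Since 12^12 > 1, the factor 12^(−12N) decays exponentially, so the ratio → 0. Substituting N = 3n gives the stated form.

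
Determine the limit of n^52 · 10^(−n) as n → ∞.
lim = 0

Exponentials with base > 1 dominate every fixed polynomial: for any fixed c, n^c / 10^n → 0 as n → ∞ (e.g. by the ratio test, or by writing 10^n = e^(n ln 10) and noting e^(n ln 10) / n^c → ∞). Hence n^52 · 10^(−n) = n^52 / 10^n → 0.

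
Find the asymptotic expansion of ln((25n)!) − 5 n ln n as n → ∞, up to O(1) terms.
ln((25n)!) − 5 n ln n = 20 n ln n + 25(ln 25 − 1) n + (1/2) ln(2π·25n) + O(1/n)

Stirling: ln((25n)!) = 25n ln(25n) − 25n + (1/2) ln(2π·25n) + O(1/n).
Expand 25n ln(25n) = 25n (ln n + ln 25) = 25n ln n + 25n ln 25.
Subtract 5n ln n: leading term is (25 − 5) n ln n = 20 n ln n. The next term is 25n ln 25 − 25n = 25(ln 25 − 1) n. Then the (1/2) ln(2π·25n) correction.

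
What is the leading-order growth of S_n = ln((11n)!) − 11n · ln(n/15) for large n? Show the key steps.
S_n ~ 11n · (ln 165 − 1) + O(ln n)

Stirling: ln((11n)!) = 11n ln(11n) − 11n + O(ln n).
  S_n = 11n ln(11n) − 11n − 11n ln(n/15) + O(ln n)
      = 11n ln(11n) − 11n ln n + 11n ln 15 − 11n + O(ln n)
      = 11n ln 11 + 11n ln 15 − 11n + O(ln n)
      = 11n (ln 165 − 1) + O(ln n).
Numerically ln(165) − 1 ≈ 4.1059.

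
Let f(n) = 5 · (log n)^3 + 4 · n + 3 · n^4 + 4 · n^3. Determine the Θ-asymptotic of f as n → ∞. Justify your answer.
f(n) ∈ Θ(n^4)

Compare the terms by growth order. For large n, n^a · (log n)^b dominates n^a' · (log n)^b' iff a > a', or (a = a' and b > b'). Ranking the 4 terms shows the dominant one is 3 · n^4. Hence f(n) ∈ Θ(n^4).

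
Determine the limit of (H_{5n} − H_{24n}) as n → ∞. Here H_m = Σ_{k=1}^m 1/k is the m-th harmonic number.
lim = ln(5/24)

Euler-Maclaurin gives H_m = ln m + γ + 1/(2m) + O(1/m^2). The γ and O(1/m) terms cancel in the difference:
  H_{5n} − H_{24n} = ln(5n) − ln(24n) + O(1/n) = ln(5/24) + O(1/n).
Hence the limit is ln(5/24).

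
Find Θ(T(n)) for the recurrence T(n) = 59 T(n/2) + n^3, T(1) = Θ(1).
T(n) = Θ(n^(log_2 59))

Master theorem: compare f(n) = n^3 to n^(log_2 59) where log_2 59 ≈ 5.883. Since 3 < log_2 59, we have f(n) = O(n^(log_2 59 − ε)) for some ε > 0 — Case 1. Hence T(n) = Θ(n^(log_2 59)).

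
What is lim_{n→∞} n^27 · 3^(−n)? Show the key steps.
lim = 0

Exponentials with base > 1 dominate every fixed polynomial: for any fixed c, n^c / 3^n → 0 as n → ∞ (e.g. by the ratio test, or by writing 3^n = e^(n ln 3) and noting e^(n ln 3) / n^c → ∞). Hence n^27 · 3^(−n) = n^27 / 3^n → 0.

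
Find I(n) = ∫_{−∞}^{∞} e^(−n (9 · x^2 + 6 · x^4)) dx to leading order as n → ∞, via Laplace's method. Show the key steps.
I(n) ~ sqrt(π/(9n))

φ(x) = 9 · x^2 + 6 · x^4 has its unique global minimum at x* = 0 (since φ'(x) = 18x + 24x^3 = 0 only at x = 0 for real x with both coefficients positive, and φ → ∞ as |x| → ∞). At x* = 0, φ(0) = 0 and φ''(0) = 18. Laplace's method then gives
  I(n) ~ sqrt(2π / (n · φ''(0))) · e^(−n φ(0)) = sqrt(2π / (18n)) = sqrt(π/(9n)).
The 6 · x^4 term contributes only at subleading order (an O(1/n) relative correction).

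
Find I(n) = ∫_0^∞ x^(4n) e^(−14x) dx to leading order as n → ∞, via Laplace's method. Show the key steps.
I(n) ~ (sqrt(2π·4n) / 14) · (4n/(14e))^(4n)

Write the integrand as exp(4n ln x − 14x) and set f(x) = 4n ln x − 14x. Then f'(x) = 4n/x − 14 = 0 at x* = 4n/14, and f''(x*) = −4n/x*^2 = −14^2/(4n). Laplace's method (interior maximum) gives
  I(n) ~ e^(f(x*)) · sqrt(2π / |f''(x*)|)
        = exp(4n ln(4n/14) − 4n) · sqrt(2π · 4n / 14^2)
        = (4n/14)^(4n) e^(−4n) · sqrt(2π·4n) / 14
        = (sqrt(2π·4n) / 14) · (4n/(14e))^(4n).
This matches Γ(4n+1)/14^(4n+1) with Stirling applied to Γ.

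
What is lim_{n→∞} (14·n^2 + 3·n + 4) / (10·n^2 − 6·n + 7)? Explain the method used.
lim = 14/10 = 7/5

For large n the leading n^2 terms dominate both numerator and denominator. Dividing top and bottom by n^2, every other term tends to 0, leaving 14/10 = 7/5.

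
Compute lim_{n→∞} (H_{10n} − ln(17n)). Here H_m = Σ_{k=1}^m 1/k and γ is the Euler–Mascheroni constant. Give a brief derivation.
lim = ln(10/17) + γ

By Euler-Maclaurin, H_m = ln m + γ + O(1/m). So
  H_{10n} − ln(17n) = ln(10n) + γ − ln(17n) + O(1/n)
                       = ln(10/17) + γ + O(1/n).
Hence the limit is ln(10/17) + γ.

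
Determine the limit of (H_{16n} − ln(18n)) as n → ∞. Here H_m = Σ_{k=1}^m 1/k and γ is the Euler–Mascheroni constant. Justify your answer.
lim = ln(8/9) + γ

By Euler-Maclaurin, H_m = ln m + γ + O(1/m). So
  H_{16n} − ln(18n) = ln(16n) + γ − ln(18n) + O(1/n)
                       = ln(16/18) + γ + O(1/n).
Hence the limit is ln(16/18) + γ (= ln(8/9)).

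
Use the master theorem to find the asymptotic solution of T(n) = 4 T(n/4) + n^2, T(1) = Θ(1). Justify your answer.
T(n) = Θ(n^2)

log_4 4 ≈ 1.000. f(n) = n^2 dominates n^(log_4 4) since 2 > 1.000, and the regularity condition a·f(n/b) = 4·(n/4)^2 = (4/16)·n^2 ≤ c·f(n) holds with c = 4/16 ≈ 0.25 < 1. So this is Case 3: T(n) = Θ(f(n)) = Θ(n^2).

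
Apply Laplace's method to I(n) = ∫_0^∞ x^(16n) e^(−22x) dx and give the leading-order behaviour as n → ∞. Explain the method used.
I(n) ~ (sqrt(2π·16n) / 22) · (16n/(22e))^(16n)

Write the integrand as exp(16n ln x − 22x) and set f(x) = 16n ln x − 22x. Then f'(x) = 16n/x − 22 = 0 at x* = 16n/22, and f''(x*) = −16n/x*^2 = −22^2/(16n). Laplace's method (interior maximum) gives
  I(n) ~ e^(f(x*)) · sqrt(2π / |f''(x*)|)
        = exp(16n ln(16n/22) − 16n) · sqrt(2π · 16n / 22^2)
        = (16n/22)^(16n) e^(−16n) · sqrt(2π·16n) / 22
        = (sqrt(2π·16n) / 22) · (16n/(22e))^(16n).
This matches Γ(16n+1)/22^(16n+1) with Stirling applied to Γ.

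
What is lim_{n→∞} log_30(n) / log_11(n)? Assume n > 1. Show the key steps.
lim = ln(11) / ln(30) = log_30(11)

Change of base: log_30(n) = ln n / ln 30 and log_11(n) = ln n / ln 11. The ratio is (ln n / ln 30) · (ln 11 / ln n) = ln 11 / ln 30, a constant independent of n. So the limit is ln 11 / ln 30 = log_30(11).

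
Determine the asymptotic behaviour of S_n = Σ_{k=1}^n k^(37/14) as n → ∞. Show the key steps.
S_n ~ (14/51) · n^(51/14)

Integral comparison: Σ_{k=1}^n k^(37/14) = ∫_0^n x^(37/14) dx + O(n^(37/14)). The integral is n^(1 + 37/14) / (1 + 37/14) = n^((37+14)/14) / ((37+14)/14) = (14/51) · n^(51/14).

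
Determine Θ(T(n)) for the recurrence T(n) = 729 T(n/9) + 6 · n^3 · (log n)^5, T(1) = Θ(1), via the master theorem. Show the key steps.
T(n) = Θ(n^3 · (log n)^6)

Here log_9 729 = 3 and f(n) = 6 · n^3 · (log n)^5 = Θ(n^(log_9 729) · (log n)^5). This is the extended Case 2 of the master theorem (f matches the critical exponent up to log factors), giving T(n) = Θ(n^(log_9 729) · (log n)^(5+1)) = Θ(n^3 · (log n)^6).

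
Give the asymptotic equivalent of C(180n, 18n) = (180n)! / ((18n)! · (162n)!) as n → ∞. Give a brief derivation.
C(180n, 18n) ~ (10000000000/387420489)^(18n) · sqrt(5/(9π·18n))

Write N = 18n. Apply Stirling to each factorial:
  (10N)! ~ sqrt(2π·10N) · (10N/e)^(10N),
  N! ~ sqrt(2π N) · (N/e)^N,
  (9N)! ~ sqrt(2π·9N) · (9N/e)^(9N).
The exponential factors combine to (10N)^(10N) / (N^N · (9N)^(9N)) = 10^(10N)/9^(9N) = (10^10/9^9)^N = (10000000000/387420489)^N.
The square-root prefactors combine to sqrt(2π·10N) / (sqrt(2π N)·sqrt(2π·9N)) = sqrt(10 / (2π·9·N)) = sqrt(5/(9π·18n)).
Substituting N = 18n: C(180n, 18n) ~ (10000000000/387420489)^(18n) · sqrt(5/(9π·18n)).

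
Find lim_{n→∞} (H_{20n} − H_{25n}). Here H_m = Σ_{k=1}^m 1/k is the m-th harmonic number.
lim = ln(20/25) = ln(4/5)

Euler-Maclaurin gives H_m = ln m + γ + 1/(2m) + O(1/m^2). The γ and O(1/m) terms cancel in the difference:
  H_{20n} − H_{25n} = ln(20n) − ln(25n) + O(1/n) = ln(20/25) + O(1/n).
Hence the limit is ln(20/25) = ln(4/5).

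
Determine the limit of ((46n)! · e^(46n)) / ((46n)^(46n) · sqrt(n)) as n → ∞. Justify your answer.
lim = sqrt(2π·46)

Stirling: (46n)! ~ sqrt(2π·46n) · (46n/e)^(46n). Hence
  (46n)! · e^(46n) / (46n)^(46n) ~ sqrt(2π·46n).
Dividing by sqrt(n): sqrt(2π·46n) / sqrt(n) = sqrt(2π·46) · n^((1−1)/2), so the limit is sqrt(2π·46).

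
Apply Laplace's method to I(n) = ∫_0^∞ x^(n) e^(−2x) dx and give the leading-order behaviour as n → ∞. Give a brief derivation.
I(n) ~ (sqrt(2π·n) / 2) · (n/(2e))^(n)

Write the integrand as exp(n ln x − 2x) and set f(x) = n ln x − 2x. Then f'(x) = n/x − 2 = 0 at x* = n/2, and f''(x*) = −n/x*^2 = −2^2/(n). Laplace's method (interior maximum) gives
  I(n) ~ e^(f(x*)) · sqrt(2π / |f''(x*)|)
        = exp(n ln(n/2) − n) · sqrt(2π · n / 2^2)
        = (n/2)^(n) e^(−n) · sqrt(2π·n) / 2
        = (sqrt(2π·n) / 2) · (n/(2e))^(n).
This matches Γ(n+1)/2^(n+1) with Stirling applied to Γ.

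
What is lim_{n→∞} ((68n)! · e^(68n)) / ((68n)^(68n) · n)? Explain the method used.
lim = 0

Stirling: (68n)! ~ sqrt(2π·68n) · (68n/e)^(68n). Hence
  (68n)! · e^(68n) / (68n)^(68n) ~ sqrt(2π·68n).
Dividing by n: sqrt(2π·68n) / n = sqrt(2π·68) · n^((1−2)/2), so the expression behaves like sqrt(2π·68) · n^((1−2)/2) → 0.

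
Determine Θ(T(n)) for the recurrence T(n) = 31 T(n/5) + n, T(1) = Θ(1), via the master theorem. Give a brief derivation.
T(n) = Θ(n^(log_5 31))

Master theorem: compare f(n) = n to n^(log_5 31) where log_5 31 ≈ 2.134. Since 1 < log_5 31, we have f(n) = O(n^(log_5 31 − ε)) for some ε > 0 — Case 1. Hence T(n) = Θ(n^(log_5 31)).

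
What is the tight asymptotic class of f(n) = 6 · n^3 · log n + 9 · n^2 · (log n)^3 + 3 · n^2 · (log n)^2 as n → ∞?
f(n) ∈ Θ(n^3 · log n)

Compare the terms by growth order. For large n, n^a · (log n)^b dominates n^a' · (log n)^b' iff a > a', or (a = a' and b > b'). Ranking the 3 terms shows the dominant one is 6 · n^3 · log n. Hence f(n) ∈ Θ(n^3 · log n).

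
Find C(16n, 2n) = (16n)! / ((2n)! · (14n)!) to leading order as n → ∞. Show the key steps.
C(16n, 2n) ~ (16777216/823543)^(2n) · sqrt(4/(7π·2n))

Write N = 2n. Apply Stirling to each factorial:
  (8N)! ~ sqrt(2π·8N) · (8N/e)^(8N),
  N! ~ sqrt(2π N) · (N/e)^N,
  (7N)! ~ sqrt(2π·7N) · (7N/e)^(7N).
The exponential factors combine to (8N)^(8N) / (N^N · (7N)^(7N)) = 8^(8N)/7^(7N) = (8^8/7^7)^N = (16777216/823543)^N.
The square-root prefactors combine to sqrt(2π·8N) / (sqrt(2π N)·sqrt(2π·7N)) = sqrt(8 / (2π·7·N)) = sqrt(4/(7π·2n)).
Substituting N = 2n: C(16n, 2n) ~ (16777216/823543)^(2n) · sqrt(4/(7π·2n)).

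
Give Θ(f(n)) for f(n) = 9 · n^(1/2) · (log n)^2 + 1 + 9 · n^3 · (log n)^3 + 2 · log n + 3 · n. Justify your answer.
f(n) ∈ Θ(n^3 · (log n)^3)

Compare the terms by growth order. For large n, n^a · (log n)^b dominates n^a' · (log n)^b' iff a > a', or (a = a' and b > b'). Ranking the 5 terms shows the dominant one is 9 · n^3 · (log n)^3. Hence f(n) ∈ Θ(n^3 · (log n)^3).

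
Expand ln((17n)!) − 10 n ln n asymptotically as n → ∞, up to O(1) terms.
ln((17n)!) − 10 n ln n = 7 n ln n + 17(ln 17 − 1) n + (1/2) ln(2π·17n) + O(1/n)

Stirling: ln((17n)!) = 17n ln(17n) − 17n + (1/2) ln(2π·17n) + O(1/n).
Expand 17n ln(17n) = 17n (ln n + ln 17) = 17n ln n + 17n ln 17.
Subtract 10n ln n: leading term is (17 − 10) n ln n = 7 n ln n. The next term is 17n ln 17 − 17n = 17(ln 17 − 1) n. Then the (1/2) ln(2π·17n) correction.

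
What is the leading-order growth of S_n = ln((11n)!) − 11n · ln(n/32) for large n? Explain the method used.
S_n ~ 11n · (ln 352 − 1) + O(ln n)

Stirling: ln((11n)!) = 11n ln(11n) − 11n + O(ln n).
  S_n = 11n ln(11n) − 11n − 11n ln(n/32) + O(ln n)
      = 11n ln(11n) − 11n ln n + 11n ln 32 − 11n + O(ln n)
      = 11n ln 11 + 11n ln 32 − 11n + O(ln n)
      = 11n (ln 352 − 1) + O(ln n).
Numerically ln(352) − 1 ≈ 4.8636.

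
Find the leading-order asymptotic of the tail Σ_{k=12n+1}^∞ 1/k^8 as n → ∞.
Σ_{k>12n} 1/k^8 ~ 1/(7 · (12n)^7)

Compare to the integral: ∫_{12n}^∞ x^(−8) dx = [−x^(−7)/7]_{12n}^∞ = 1/((8−1)·(12n)^7). Euler-Maclaurin then gives
  Σ_{k>12n} 1/k^8 = ∫_{12n}^∞ dx/x^8 − 1/(2·(12n)^8) + O(1/(12n)^9).
(Equivalently this is ζ(8) − Σ_{k≤12n} 1/k^8.)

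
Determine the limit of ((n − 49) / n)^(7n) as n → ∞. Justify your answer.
lim = e^(−343)

Rewrite as (1 − 49/n)^(7n). By the standard limit (1 + x/n)^n → e^x, we have (1 − 49/n)^n → e^(−49), and raising to the 7th power gives e^(−343).
More precisely, ln[(1 − 49/n)^(7n)] = 7n · ln(1 − 49/n) = 7n · (-49/n + O(1/n^2)) = -343 + O(1/n) → -343.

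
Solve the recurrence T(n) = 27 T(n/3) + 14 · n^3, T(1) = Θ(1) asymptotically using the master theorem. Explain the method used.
T(n) = Θ(n^3 log n)

log_3 27 = 3, and f(n) = 14 · n^3 = Θ(n^(log_3 27)). This is Case 2 of the master theorem: T(n) = Θ(f(n) · log n) = Θ(n^3 log n).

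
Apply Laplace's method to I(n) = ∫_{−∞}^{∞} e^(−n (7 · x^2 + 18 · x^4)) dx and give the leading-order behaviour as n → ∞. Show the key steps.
I(n) ~ sqrt(π/(7n))

φ(x) = 7 · x^2 + 18 · x^4 has its unique global minimum at x* = 0 (since φ'(x) = 14x + 72x^3 = 0 only at x = 0 for real x with both coefficients positive, and φ → ∞ as |x| → ∞). At x* = 0, φ(0) = 0 and φ''(0) = 14. Laplace's method then gives
  I(n) ~ sqrt(2π / (n · φ''(0))) · e^(−n φ(0)) = sqrt(2π / (14n)) = sqrt(π/(7n)).
The 18 · x^4 term contributes only at subleading order (an O(1/n) relative correction).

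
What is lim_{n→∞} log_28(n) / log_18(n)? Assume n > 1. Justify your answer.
lim = ln(18) / ln(28) = log_28(18)

Change of base: log_28(n) = ln n / ln 28 and log_18(n) = ln n / ln 18. The ratio is (ln n / ln 28) · (ln 18 / ln n) = ln 18 / ln 28, a constant independent of n. So the limit is ln 18 / ln 28 = log_28(18).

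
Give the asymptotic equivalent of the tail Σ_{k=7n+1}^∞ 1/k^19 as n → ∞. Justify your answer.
Σ_{k>7n} 1/k^19 ~ 1/(18 · (7n)^18)

Compare to the integral: ∫_{7n}^∞ x^(−19) dx = [−x^(−18)/18]_{7n}^∞ = 1/((19−1)·(7n)^18). Euler-Maclaurin then gives
  Σ_{k>7n} 1/k^19 = ∫_{7n}^∞ dx/x^19 − 1/(2·(7n)^19) + O(1/(7n)^20).
(Equivalently this is ζ(19) − Σ_{k≤7n} 1/k^19.)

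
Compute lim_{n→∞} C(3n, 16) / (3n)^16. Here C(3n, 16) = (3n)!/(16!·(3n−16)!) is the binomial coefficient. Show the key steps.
lim = 1/16! = 1/20922789888000

With N = 3n → ∞: C(N, 16) / N^16 = [N(N−1)…(N−15)] / (16! · N^16) = (1/16!) · 1 · (1 − 1/(3n)) · … · (1 − 15/(3n)). Each factor → 1 as N → ∞, so the limit is 1/16! = 1/20922789888000.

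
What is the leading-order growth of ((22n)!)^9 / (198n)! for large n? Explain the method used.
((22n)!)^9/(198n)! ~ ((2π·22n)^(8/2) / 3) · 9^(−9·22n)  →  0

Write N = 22n. Stirling: N! ~ sqrt(2π N)(N/e)^N and (9N)! ~ sqrt(2π·9N)·(9N/e)^(9N).
  (N!)^9/(9N)! ~ (2π N)^(9/2) (N/e)^(9N) / [sqrt(2π·9N) (9N/e)^(9N)]
     = (2π N)^(9/2) / sqrt(2π·9N) · (N/(9N))^(9N)
     = (2π N)^((9−1)/2) / 3 · 9^(−9N).
Since 9^9 > 1, the factor 9^(−9N) decays exponentially, so the ratio → 0. Substituting N = 22n gives the stated form.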